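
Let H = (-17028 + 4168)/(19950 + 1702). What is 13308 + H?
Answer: 72032989/5413 ≈ 13307.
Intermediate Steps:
H = -3215/5413 (H = -12860/21652 = -12860*1/21652 = -3215/5413 ≈ -0.59394)
13308 + H = 13308 - 3215/5413 = 72032989/5413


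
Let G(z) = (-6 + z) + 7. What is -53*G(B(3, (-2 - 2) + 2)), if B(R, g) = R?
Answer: -212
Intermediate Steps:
G(z) = 1 + z
-53*G(B(3, (-2 - 2) + 2)) = -53*(1 + 3) = -53*4 = -212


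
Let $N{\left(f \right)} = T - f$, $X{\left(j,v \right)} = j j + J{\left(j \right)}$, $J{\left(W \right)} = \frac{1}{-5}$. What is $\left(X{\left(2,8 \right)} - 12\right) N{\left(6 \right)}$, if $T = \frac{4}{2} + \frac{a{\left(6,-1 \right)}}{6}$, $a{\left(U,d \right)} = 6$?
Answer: $\frac{123}{5} \approx 24.6$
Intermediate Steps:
$J{\left(W \right)} = - \frac{1}{5}$
$T = 3$ ($T = \frac{4}{2} + \frac{6}{6} = 4 \cdot \frac{1}{2} + 6 \cdot \frac{1}{6} = 2 + 1 = 3$)
$X{\left(j,v \right)} = - \frac{1}{5} + j^{2}$ ($X{\left(j,v \right)} = j j - \frac{1}{5} = j^{2} - \frac{1}{5} = - \frac{1}{5} + j^{2}$)
$N{\left(f \right)} = 3 - f$
$\left(X{\left(2,8 \right)} - 12\right) N{\left(6 \right)} = \left(\left(- \frac{1}{5} + 2^{2}\right) - 12\right) \left(3 - 6\right) = \left(\left(- \frac{1}{5} + 4\right) - 12\right) \left(3 - 6\right) = \left(\frac{19}{5} - 12\right) \left(-3\right) = \left(- \frac{41}{5}\right) \left(-3\right) = \frac{123}{5}$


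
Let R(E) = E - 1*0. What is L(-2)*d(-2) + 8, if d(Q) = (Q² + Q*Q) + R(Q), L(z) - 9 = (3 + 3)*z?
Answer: -10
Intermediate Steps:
R(E) = E (R(E) = E + 0 = E)
L(z) = 9 + 6*z (L(z) = 9 + (3 + 3)*z = 9 + 6*z)
d(Q) = Q + 2*Q² (d(Q) = (Q² + Q*Q) + Q = (Q² + Q²) + Q = 2*Q² + Q = Q + 2*Q²)
L(-2)*d(-2) + 8 = (9 + 6*(-2))*(-2*(1 + 2*(-2))) + 8 = (9 - 12)*(-2*(1 - 4)) + 8 = -(-6)*(-3) + 8 = -3*6 + 8 = -18 + 8 = -10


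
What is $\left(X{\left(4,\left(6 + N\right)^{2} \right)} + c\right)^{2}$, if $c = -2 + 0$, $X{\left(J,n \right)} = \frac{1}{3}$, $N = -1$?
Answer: $\frac{25}{9} \approx 2.7778$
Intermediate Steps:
$X{\left(J,n \right)} = \frac{1}{3}$
$c = -2$
$\left(X{\left(4,\left(6 + N\right)^{2} \right)} + c\right)^{2} = \left(\frac{1}{3} - 2\right)^{2} = \left(- \frac{5}{3}\right)^{2} = \frac{25}{9}$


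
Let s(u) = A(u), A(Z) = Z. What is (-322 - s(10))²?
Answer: 110224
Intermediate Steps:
s(u) = u
(-322 - s(10))² = (-322 - 1*10)² = (-322 - 10)² = (-332)² = 110224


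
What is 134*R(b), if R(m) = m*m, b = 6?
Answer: 4824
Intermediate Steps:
R(m) = m²
134*R(b) = 134*6² = 134*36 = 4824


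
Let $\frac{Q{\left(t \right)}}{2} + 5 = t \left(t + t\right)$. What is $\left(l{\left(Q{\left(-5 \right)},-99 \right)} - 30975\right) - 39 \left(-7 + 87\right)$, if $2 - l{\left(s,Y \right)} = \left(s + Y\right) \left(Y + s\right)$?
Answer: $-34174$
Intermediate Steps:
$Q{\left(t \right)} = -10 + 4 t^{2}$ ($Q{\left(t \right)} = -10 + 2 t \left(t + t\right) = -10 + 2 t 2 t = -10 + 2 \cdot 2 t^{2} = -10 + 4 t^{2}$)
$l{\left(s,Y \right)} = 2 - \left(Y + s\right)^{2}$ ($l{\left(s,Y \right)} = 2 - \left(s + Y\right) \left(Y + s\right) = 2 - \left(Y + s\right) \left(Y + s\right) = 2 - \left(Y + s\right)^{2}$)
$\left(l{\left(Q{\left(-5 \right)},-99 \right)} - 30975\right) - 39 \left(-7 + 87\right) = \left(\left(2 - \left(-99 - \left(10 - 4 \left(-5\right)^{2}\right)\right)^{2}\right) - 30975\right) - 39 \left(-7 + 87\right) = \left(\left(2 - \left(-99 + \left(-10 + 4 \cdot 25\right)\right)^{2}\right) - 30975\right) - 3120 = \left(\left(2 - \left(-99 + \left(-10 + 100\right)\right)^{2}\right) - 30975\right) - 3120 = \left(\left(2 - \left(-99 + 90\right)^{2}\right) - 30975\right) - 3120 = \left(\left(2 - \left(-9\right)^{2}\right) - 30975\right) - 3120 = \left(\left(2 - 81\right) - 30975\right) - 3120 = \left(-79 - 30975\right) - 3120 = -31054 - 3120 = -34174$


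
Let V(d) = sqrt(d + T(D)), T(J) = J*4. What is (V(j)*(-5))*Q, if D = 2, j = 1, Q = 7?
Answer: -105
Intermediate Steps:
T(J) = 4*J
V(d) = sqrt(8 + d) (V(d) = sqrt(d + 4*2) = sqrt(d + 8) = sqrt(8 + d))
(V(j)*(-5))*Q = (sqrt(8 + 1)*(-5))*7 = (sqrt(9)*(-5))*7 = (3*(-5))*7 = -15*7 = -105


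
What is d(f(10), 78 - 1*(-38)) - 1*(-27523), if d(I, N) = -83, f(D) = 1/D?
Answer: 27440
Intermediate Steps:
d(f(10), 78 - 1*(-38)) - 1*(-27523) = -83 - 1*(-27523) = -83 + 27523 = 27440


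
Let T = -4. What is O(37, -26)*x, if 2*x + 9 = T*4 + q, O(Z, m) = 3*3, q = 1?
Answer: -108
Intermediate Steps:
O(Z, m) = 9
x = -12 (x = -9/2 + (-4*4 + 1)/2 = -9/2 + (-16 + 1)/2 = -9/2 + (½)*(-15) = -9/2 - 15/2 = -12)
O(37, -26)*x = 9*(-12) = -108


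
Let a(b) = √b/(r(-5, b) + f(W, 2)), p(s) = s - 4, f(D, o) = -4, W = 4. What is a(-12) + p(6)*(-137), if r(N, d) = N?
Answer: -274 - 2*I*√3/9 ≈ -274.0 - 0.3849*I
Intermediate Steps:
p(s) = -4 + s
a(b) = -√b/9 (a(b) = √b/(-5 - 4) = √b/(-9) = -√b/9)
a(-12) + p(6)*(-137) = -2*I*√3/9 + (-4 + 6)*(-137) = -2*I*√3/9 + 2*(-137) = -2*I*√3/9 - 274 = -274 - 2*I*√3/9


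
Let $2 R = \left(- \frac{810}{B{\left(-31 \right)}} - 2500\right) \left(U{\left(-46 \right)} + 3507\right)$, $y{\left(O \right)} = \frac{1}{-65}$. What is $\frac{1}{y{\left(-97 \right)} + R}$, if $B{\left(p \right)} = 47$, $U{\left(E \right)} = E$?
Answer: $- \frac{3055}{13307804622} \approx -2.2956 \cdot 10^{-7}$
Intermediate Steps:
$y{\left(O \right)} = - \frac{1}{65}$
$R = - \frac{204735455}{47}$ ($R = \frac{\left(- \frac{810}{47} - 2500\right) \left(-46 + 3507\right)}{2} = \frac{\left(\left(-810\right) \frac{1}{47} - 2500\right) 3461}{2} = \frac{\left(- \frac{810}{47} - 2500\right) 3461}{2} = \frac{\left(- \frac{118310}{47}\right) 3461}{2} = \frac{1}{2} \left(- \frac{409470910}{47}\right) = - \frac{204735455}{47} \approx -4.3561 \cdot 10^{6}$)
$\frac{1}{y{\left(-97 \right)} + R} = \frac{1}{- \frac{1}{65} - \frac{204735455}{47}} = \frac{1}{- \frac{13307804622}{3055}} = - \frac{3055}{13307804622}$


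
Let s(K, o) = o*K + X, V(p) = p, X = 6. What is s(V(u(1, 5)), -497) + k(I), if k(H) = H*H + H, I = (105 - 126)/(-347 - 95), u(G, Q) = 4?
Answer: -387201725/195364 ≈ -1981.9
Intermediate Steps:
I = 21/442 (I = -21/(-442) = -21*(-1/442) = 21/442 ≈ 0.047511)
k(H) = H + H² (k(H) = H² + H = H + H²)
s(K, o) = 6 + K*o (s(K, o) = o*K + 6 = K*o + 6 = 6 + K*o)
s(V(u(1, 5)), -497) + k(I) = (6 + 4*(-497)) + 21*(1 + 21/442)/442 = (6 - 1988) + (21/442)*(463/442) = -1982 + 9723/195364 = -387201725/195364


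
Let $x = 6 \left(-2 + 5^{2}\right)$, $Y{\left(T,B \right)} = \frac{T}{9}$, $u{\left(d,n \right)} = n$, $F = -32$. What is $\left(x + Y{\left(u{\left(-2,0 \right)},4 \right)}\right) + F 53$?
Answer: $-1558$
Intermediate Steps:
$Y{\left(T,B \right)} = \frac{T}{9}$ ($Y{\left(T,B \right)} = T \frac{1}{9} = \frac{T}{9}$)
$x = 138$ ($x = 6 \left(-2 + 25\right) = 6 \cdot 23 = 138$)
$\left(x + Y{\left(u{\left(-2,0 \right)},4 \right)}\right) + F 53 = \left(138 + \frac{1}{9} \cdot 0\right) - 1696 = \left(138 + 0\right) - 1696 = 138 - 1696 = -1558$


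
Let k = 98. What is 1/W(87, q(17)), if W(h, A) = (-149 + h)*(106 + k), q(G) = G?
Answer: -1/12648 ≈ -7.9064e-5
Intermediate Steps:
W(h, A) = -30396 + 204*h (W(h, A) = (-149 + h)*(106 + 98) = (-149 + h)*204 = -30396 + 204*h)
1/W(87, q(17)) = 1/(-30396 + 204*87) = 1/(-30396 + 17748) = 1/(-12648) = -1/12648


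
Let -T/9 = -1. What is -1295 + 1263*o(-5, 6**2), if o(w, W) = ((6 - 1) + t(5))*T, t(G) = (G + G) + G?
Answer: 226045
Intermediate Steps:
t(G) = 3*G (t(G) = 2*G + G = 3*G)
T = 9 (T = -9*(-1) = 9)
o(w, W) = 180 (o(w, W) = ((6 - 1) + 3*5)*9 = (5 + 15)*9 = 20*9 = 180)
-1295 + 1263*o(-5, 6**2) = -1295 + 1263*180 = -1295 + 227340 = 226045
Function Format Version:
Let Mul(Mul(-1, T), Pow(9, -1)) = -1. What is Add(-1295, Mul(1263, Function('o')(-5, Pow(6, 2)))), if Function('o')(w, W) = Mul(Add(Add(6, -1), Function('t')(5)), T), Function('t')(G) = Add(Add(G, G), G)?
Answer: 226045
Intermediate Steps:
Function('t')(G) = Mul(3, G) (Function('t')(G) = Add(Mul(2, G), G) = Mul(3, G))
T = 9 (T = Mul(-9, -1) = 9)
Function('o')(w, W) = 180 (Function('o')(w, W) = Mul(Add(Add(6, -1), Mul(3, 5)), 9) = Mul(Add(5, 15), 9) = Mul(20, 9) = 180)
Add(-1295, Mul(1263, Function('o')(-5, Pow(6, 2)))) = Add(-1295, Mul(1263, 180)) = Add(-1295, 227340) = 226045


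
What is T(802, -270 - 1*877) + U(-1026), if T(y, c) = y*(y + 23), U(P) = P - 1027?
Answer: 659597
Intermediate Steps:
U(P) = -1027 + P
T(y, c) = y*(23 + y)
T(802, -270 - 1*877) + U(-1026) = 802*(23 + 802) + (-1027 - 1026) = 802*825 - 2053 = 661650 - 2053 = 659597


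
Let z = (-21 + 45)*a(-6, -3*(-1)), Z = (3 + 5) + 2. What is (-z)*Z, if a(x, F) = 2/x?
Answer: 80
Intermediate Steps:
Z = 10 (Z = 8 + 2 = 10)
z = -8 (z = (-21 + 45)*(2/(-6)) = 24*(2*(-⅙)) = 24*(-⅓) = -8)
(-z)*Z = -1*(-8)*10 = 8*10 = 80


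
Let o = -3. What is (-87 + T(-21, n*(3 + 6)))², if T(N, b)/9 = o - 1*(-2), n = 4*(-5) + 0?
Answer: 9216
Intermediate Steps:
n = -20 (n = -20 + 0 = -20)
T(N, b) = -9 (T(N, b) = 9*(-3 - 1*(-2)) = 9*(-3 + 2) = 9*(-1) = -9)
(-87 + T(-21, n*(3 + 6)))² = (-87 - 9)² = (-96)² = 9216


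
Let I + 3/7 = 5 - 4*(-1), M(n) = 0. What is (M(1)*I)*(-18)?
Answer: 0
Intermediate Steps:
I = 60/7 (I = -3/7 + (5 - 4*(-1)) = -3/7 + (5 + 4) = -3/7 + 9 = 60/7 ≈ 8.5714)
(M(1)*I)*(-18) = (0*(60/7))*(-18) = 0*(-18) = 0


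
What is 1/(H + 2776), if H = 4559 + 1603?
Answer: 1/8938 ≈ 0.00011188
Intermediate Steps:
H = 6162
1/(H + 2776) = 1/(6162 + 2776) = 1/8938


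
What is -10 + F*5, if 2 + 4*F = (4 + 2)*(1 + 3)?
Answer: 35/2 ≈ 17.500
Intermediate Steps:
F = 11/2 (F = -½ + ((4 + 2)*(1 + 3))/4 = -½ + (6*4)/4 = -½ + (¼)*24 = -½ + 6 = 11/2 ≈ 5.5000)
-10 + F*5 = -10 + (11/2)*5 = -10 + 55/2 = 35/2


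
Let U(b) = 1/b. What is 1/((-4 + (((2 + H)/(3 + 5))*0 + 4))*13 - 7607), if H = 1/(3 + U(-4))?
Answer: -1/7607 ≈ -0.00013146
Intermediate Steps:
U(b) = 1/b
H = 4/11 (H = 1/(3 + 1/(-4)) = 1/(3 - 1/4) = 1/(11/4) = 4/11 ≈ 0.36364)
1/((-4 + (((2 + H)/(3 + 5))*0 + 4))*13 - 7607) = 1/((-4 + (((2 + 4/11)/(3 + 5))*0 + 4))*13 - 7607) = 1/((-4 + (((26/11)/8)*0 + 4))*13 - 7607) = 1/((-4 + (((26/11)*(1/8))*0 + 4))*13 - 7607) = 1/((-4 + ((13/44)*0 + 4))*13 - 7607) = 1/((-4 + (0 + 4))*13 - 7607) = 1/((-4 + 4)*13 - 7607) = 1/(0*13 - 7607) = 1/(0 - 7607) = 1/(-7607) = -1/7607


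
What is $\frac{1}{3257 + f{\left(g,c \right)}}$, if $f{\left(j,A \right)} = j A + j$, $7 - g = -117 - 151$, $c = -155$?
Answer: $- \frac{1}{39093} \approx -2.558 \cdot 10^{-5}$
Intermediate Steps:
$g = 275$ ($g = 7 - \left(-117 - 151\right) = 7 - -268 = 7 + 268 = 275$)
$f{\left(j,A \right)} = j + A j$ ($f{\left(j,A \right)} = A j + j = j + A j$)
$\frac{1}{3257 + f{\left(g,c \right)}} = \frac{1}{3257 + 275 \left(1 - 155\right)} = \frac{1}{3257 + 275 \left(-154\right)} = \frac{1}{3257 - 42350} = \frac{1}{-39093} = - \frac{1}{39093}$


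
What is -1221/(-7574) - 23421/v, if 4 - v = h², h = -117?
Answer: 27728577/14807170 ≈ 1.8726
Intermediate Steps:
v = -13685 (v = 4 - 1*(-117)² = 4 - 1*13689 = 4 - 13689 = -13685)
-1221/(-7574) - 23421/v = -1221/(-7574) - 23421/(-13685) = -1221*(-1/7574) - 23421*(-1/13685) = 1221/7574 + 23421/13685 = 27728577/14807170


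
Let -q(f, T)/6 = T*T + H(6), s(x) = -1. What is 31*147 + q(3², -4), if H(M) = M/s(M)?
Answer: 4497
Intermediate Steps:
H(M) = -M (H(M) = M/(-1) = M*(-1) = -M)
q(f, T) = 36 - 6*T² (q(f, T) = -6*(T*T - 1*6) = -6*(T² - 6) = -6*(-6 + T²) = 36 - 6*T²)
31*147 + q(3², -4) = 31*147 + (36 - 6*(-4)²) = 4557 + (36 - 6*16) = 4557 + (36 - 96) = 4557 - 60 = 4497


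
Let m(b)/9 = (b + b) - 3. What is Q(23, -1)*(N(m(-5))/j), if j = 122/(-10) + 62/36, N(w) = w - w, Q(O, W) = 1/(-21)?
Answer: 0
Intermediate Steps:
m(b) = -27 + 18*b (m(b) = 9*((b + b) - 3) = 9*(2*b - 3) = 9*(-3 + 2*b) = -27 + 18*b)
Q(O, W) = -1/21
N(w) = 0
j = -943/90 (j = 122*(-⅒) + 62*(1/36) = -61/5 + 31/18 = -943/90 ≈ -10.478)
Q(23, -1)*(N(m(-5))/j) = -0/(-943/90) = -0*(-90)/943 = -1/21*0 = 0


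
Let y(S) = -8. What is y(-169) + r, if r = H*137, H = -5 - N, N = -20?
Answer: 2047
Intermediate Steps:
H = 15 (H = -5 - 1*(-20) = -5 + 20 = 15)
r = 2055 (r = 15*137 = 2055)
y(-169) + r = -8 + 2055 = 2047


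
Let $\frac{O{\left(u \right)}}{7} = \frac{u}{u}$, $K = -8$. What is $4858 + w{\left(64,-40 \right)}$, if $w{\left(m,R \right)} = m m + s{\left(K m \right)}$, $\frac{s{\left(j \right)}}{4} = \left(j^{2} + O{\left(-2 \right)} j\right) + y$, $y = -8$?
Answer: $1043162$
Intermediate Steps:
$O{\left(u \right)} = 7$ ($O{\left(u \right)} = 7 \frac{u}{u} = 7 \cdot 1 = 7$)
$s{\left(j \right)} = -32 + 4 j^{2} + 28 j$ ($s{\left(j \right)} = 4 \left(\left(j^{2} + 7 j\right) - 8\right) = 4 \left(-8 + j^{2} + 7 j\right) = -32 + 4 j^{2} + 28 j$)
$w{\left(m,R \right)} = -32 - 224 m + 257 m^{2}$ ($w{\left(m,R \right)} = m m + \left(-32 + 4 \left(- 8 m\right)^{2} + 28 \left(- 8 m\right)\right) = m^{2} - \left(32 + 224 m - 256 m^{2}\right) = m^{2} - \left(32 - 256 m^{2} + 224 m\right) = -32 - 224 m + 257 m^{2}$)
$4858 + w{\left(64,-40 \right)} = 4858 - \left(14368 - 1052672\right) = 4858 - -1038304 = 4858 + 1038304 = 1043162$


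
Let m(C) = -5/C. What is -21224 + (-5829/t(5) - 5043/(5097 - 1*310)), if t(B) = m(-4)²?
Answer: -2986563043/119675 ≈ -24956.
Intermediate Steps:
t(B) = 25/16 (t(B) = (-5/(-4))² = (-5*(-¼))² = (5/4)² = 25/16)
-21224 + (-5829/t(5) - 5043/(5097 - 1*310)) = -21224 + (-5829/25/16 - 5043/(5097 - 1*310)) = -21224 + (-5829*16/25 - 5043/(5097 - 310)) = -21224 + (-93264/25 - 5043/4787) = -21224 - 446580843/119675 = -2986563043/119675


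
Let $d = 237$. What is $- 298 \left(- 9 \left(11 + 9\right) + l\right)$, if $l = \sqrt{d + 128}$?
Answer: $53640 - 298 \sqrt{365} \approx 47947.0$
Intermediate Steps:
$l = \sqrt{365}$ ($l = \sqrt{237 + 128} = \sqrt{365} \approx 19.105$)
$- 298 \left(- 9 \left(11 + 9\right) + l\right) = - 298 \left(- 9 \left(11 + 9\right) + \sqrt{365}\right) = - 298 \left(- 9 \cdot 20 + \sqrt{365}\right) = - 298 \left(\left(-1\right) 180 + \sqrt{365}\right) = - 298 \left(-180 + \sqrt{365}\right) = 53640 - 298 \sqrt{365}$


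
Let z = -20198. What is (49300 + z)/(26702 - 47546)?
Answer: -14551/10422 ≈ -1.3962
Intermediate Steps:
(49300 + z)/(26702 - 47546) = (49300 - 20198)/(26702 - 47546) = 29102/(-20844) = 29102*(-1/20844) = -14551/10422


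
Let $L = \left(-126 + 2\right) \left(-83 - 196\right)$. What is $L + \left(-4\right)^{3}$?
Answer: $34532$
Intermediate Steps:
$L = 34596$ ($L = \left(-124\right) \left(-279\right) = 34596$)
$L + \left(-4\right)^{3} = 34596 + \left(-4\right)^{3} = 34596 - 64 = 34532$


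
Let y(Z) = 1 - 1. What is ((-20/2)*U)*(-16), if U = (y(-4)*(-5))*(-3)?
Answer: 0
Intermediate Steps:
y(Z) = 0
U = 0 (U = (0*(-5))*(-3) = 0*(-3) = 0)
((-20/2)*U)*(-16) = (-20/2*0)*(-16) = (-20*½*0)*(-16) = -10*0*(-16) = 0*(-16) = 0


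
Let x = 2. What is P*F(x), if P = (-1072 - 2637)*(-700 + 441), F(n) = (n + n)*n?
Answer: 7685048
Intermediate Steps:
F(n) = 2*n**2 (F(n) = (2*n)*n = 2*n**2)
P = 960631 (P = -3709*(-259) = 960631)
P*F(x) = 960631*(2*2**2) = 960631*(2*4) = 960631*8 = 7685048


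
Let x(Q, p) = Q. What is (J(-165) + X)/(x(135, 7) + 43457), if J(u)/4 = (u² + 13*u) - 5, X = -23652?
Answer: 9581/5449 ≈ 1.7583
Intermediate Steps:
J(u) = -20 + 4*u² + 52*u (J(u) = 4*((u² + 13*u) - 5) = 4*(-5 + u² + 13*u) = -20 + 4*u² + 52*u)
(J(-165) + X)/(x(135, 7) + 43457) = ((-20 + 4*(-165)² + 52*(-165)) - 23652)/(135 + 43457) = ((-20 + 4*27225 - 8580) - 23652)/43592 = ((-20 + 108900 - 8580) - 23652)*(1/43592) = (100300 - 23652)*(1/43592) = 76648*(1/43592) = 9581/5449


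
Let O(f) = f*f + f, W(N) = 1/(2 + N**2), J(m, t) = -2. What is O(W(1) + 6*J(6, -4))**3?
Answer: 1404928000/729 ≈ 1.9272e+6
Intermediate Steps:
O(f) = f + f**2 (O(f) = f**2 + f = f + f**2)
O(W(1) + 6*J(6, -4))**3 = ((1/(2 + 1**2) + 6*(-2))*(1 + (1/(2 + 1**2) + 6*(-2))))**3 = ((1/(2 + 1) - 12)*(1 + (1/(2 + 1) - 12)))**3 = ((1/3 - 12)*(1 + (1/3 - 12)))**3 = (-35*(1 - 35/3)/3)**3 = (-35/3*(-32/3))**3 = (1120/9)**3 = 1404928000/729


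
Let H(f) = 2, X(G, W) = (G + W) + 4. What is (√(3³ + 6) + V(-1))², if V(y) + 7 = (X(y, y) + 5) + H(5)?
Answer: (2 + √33)² ≈ 59.978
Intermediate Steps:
X(G, W) = 4 + G + W
V(y) = 4 + 2*y (V(y) = -7 + (((4 + y + y) + 5) + 2) = -7 + (((4 + 2*y) + 5) + 2) = -7 + ((9 + 2*y) + 2) = -7 + (11 + 2*y) = 4 + 2*y)
(√(3³ + 6) + V(-1))² = (√(3³ + 6) + (4 + 2*(-1)))² = (√(27 + 6) + (4 - 2))² = (√33 + 2)² = (2 + √33)²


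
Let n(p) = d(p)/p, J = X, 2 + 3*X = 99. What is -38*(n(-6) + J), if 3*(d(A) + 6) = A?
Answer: -3838/3 ≈ -1279.3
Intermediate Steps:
X = 97/3 (X = -2/3 + (1/3)*99 = -2/3 + 33 = 97/3 ≈ 32.333)
J = 97/3 ≈ 32.333
d(A) = -6 + A/3
n(p) = (-6 + p/3)/p
-38*(n(-6) + J) = -38*((1/3)*(-18 - 6)/(-6) + 97/3) = -38*((1/3)*(-1/6)*(-24) + 97/3) = -38*(4/3 + 97/3) = -38*101/3 = -3838/3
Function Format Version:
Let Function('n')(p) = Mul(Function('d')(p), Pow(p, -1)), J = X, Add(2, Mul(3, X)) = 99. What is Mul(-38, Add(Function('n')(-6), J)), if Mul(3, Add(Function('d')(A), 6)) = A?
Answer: Rational(-3838, 3) ≈ -1279.3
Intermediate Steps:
X = Rational(97, 3) (X = Add(Rational(-2, 3), Mul(Rational(1, 3), 99)) = Add(Rational(-2, 3), 33) = Rational(97, 3) ≈ 32.333)
J = Rational(97, 3) ≈ 32.333
Function('d')(A) = Add(-6, Mul(Rational(1, 3), A))
Function('n')(p) = Mul(Pow(p, -1), Add(-6, Mul(Rational(1, 3), p))) (Function('n')(p) = Mul(Add(-6, Mul(Rational(1, 3), p)), Pow(p, -1)) = Mul(Pow(p, -1), Add(-6, Mul(Rational(1, 3), p))))
Mul(-38, Add(Function('n')(-6), J)) = Mul(-38, Add(Mul(Rational(1, 3), Pow(-6, -1), Add(-18, -6)), Rational(97, 3))) = Mul(-38, Add(Mul(Rational(1, 3), Rational(-1, 6), -24), Rational(97, 3))) = Mul(-38, Add(Rational(4, 3), Rational(97, 3))) = Mul(-38, Rational(101, 3)) = Rational(-3838, 3)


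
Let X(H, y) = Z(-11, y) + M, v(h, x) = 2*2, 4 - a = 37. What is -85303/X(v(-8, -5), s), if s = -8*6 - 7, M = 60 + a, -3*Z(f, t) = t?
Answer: -255909/136 ≈ -1881.7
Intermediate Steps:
a = -33 (a = 4 - 1*37 = 4 - 37 = -33)
Z(f, t) = -t/3
v(h, x) = 4
M = 27 (M = 60 - 33 = 27)
s = -55 (s = -48 - 7 = -55)
X(H, y) = 27 - y/3 (X(H, y) = -y/3 + 27 = 27 - y/3)
-85303/X(v(-8, -5), s) = -85303/(27 - ⅓*(-55)) = -85303/(27 + 55/3) = -85303/136/3 = -85303*3/136 = -255909/136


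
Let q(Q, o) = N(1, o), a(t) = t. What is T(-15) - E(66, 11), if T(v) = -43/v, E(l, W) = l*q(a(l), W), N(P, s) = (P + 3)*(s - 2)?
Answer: -35597/15 ≈ -2373.1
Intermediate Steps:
N(P, s) = (-2 + s)*(3 + P) (N(P, s) = (3 + P)*(-2 + s) = (-2 + s)*(3 + P))
q(Q, o) = -8 + 4*o (q(Q, o) = -6 - 2*1 + 3*o + 1*o = -6 - 2 + 3*o + o = -8 + 4*o)
E(l, W) = l*(-8 + 4*W)
T(-15) - E(66, 11) = -43/(-15) - 4*66*(-2 + 11) = -43*(-1/15) - 4*66*9 = 43/15 - 1*2376 = 43/15 - 2376 = -35597/15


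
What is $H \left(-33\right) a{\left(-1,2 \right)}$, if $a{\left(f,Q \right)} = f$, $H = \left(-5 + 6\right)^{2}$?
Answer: $33$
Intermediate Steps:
$H = 1$ ($H = 1^{2} = 1$)
$H \left(-33\right) a{\left(-1,2 \right)} = 1 \left(-33\right) \left(-1\right) = \left(-33\right) \left(-1\right) = 33$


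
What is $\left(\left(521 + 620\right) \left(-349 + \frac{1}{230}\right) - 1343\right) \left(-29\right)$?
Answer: $\frac{2664978751}{230} \approx 1.1587 \cdot 10^{7}$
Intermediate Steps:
$\left(\left(521 + 620\right) \left(-349 + \frac{1}{230}\right) - 1343\right) \left(-29\right) = \left(1141 \left(-349 + \frac{1}{230}\right) - 1343\right) \left(-29\right) = \left(1141 \left(- \frac{80269}{230}\right) - 1343\right) \left(-29\right) = \left(- \frac{91586929}{230} - 1343\right) \left(-29\right) = \left(- \frac{91895819}{230}\right) \left(-29\right) = \frac{2664978751}{230}$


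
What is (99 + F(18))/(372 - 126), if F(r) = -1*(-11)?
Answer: 55/123 ≈ 0.44715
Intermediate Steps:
F(r) = 11
(99 + F(18))/(372 - 126) = (99 + 11)/(372 - 126) = 110/246 = 110*(1/246) = 55/123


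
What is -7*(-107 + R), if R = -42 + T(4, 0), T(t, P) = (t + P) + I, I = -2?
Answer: 1029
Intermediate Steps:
T(t, P) = -2 + P + t (T(t, P) = (t + P) - 2 = (P + t) - 2 = -2 + P + t)
R = -40 (R = -42 + (-2 + 0 + 4) = -42 + 2 = -40)
-7*(-107 + R) = -7*(-107 - 40) = -7*(-147) = 1029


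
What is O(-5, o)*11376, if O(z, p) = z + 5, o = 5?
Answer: 0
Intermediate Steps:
O(z, p) = 5 + z
O(-5, o)*11376 = (5 - 5)*11376 = 0*11376 = 0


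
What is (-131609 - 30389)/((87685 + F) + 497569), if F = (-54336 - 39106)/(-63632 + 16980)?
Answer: -3778765348/13651681525 ≈ -0.27680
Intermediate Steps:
F = 46721/23326 (F = -93442/(-46652) = -93442*(-1/46652) = 46721/23326 ≈ 2.0030)
(-131609 - 30389)/((87685 + F) + 497569) = (-131609 - 30389)/((87685 + 46721/23326) + 497569) = -161998/(2045387031/23326 + 497569) = -161998/13651681525/23326 = -161998*23326/13651681525 = -3778765348/13651681525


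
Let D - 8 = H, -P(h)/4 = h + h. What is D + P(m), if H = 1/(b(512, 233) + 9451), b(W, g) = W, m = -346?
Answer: 27657289/9963 ≈ 2776.0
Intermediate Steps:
P(h) = -8*h (P(h) = -4*(h + h) = -8*h)
H = 1/9963 (H = 1/(512 + 9451) = 1/9963 ≈ 0.00010037)
D = 79705/9963 (D = 8 + 1/9963 = 79705/9963 ≈ 8.0001)
D + P(m) = 79705/9963 - 8*(-346) = 79705/9963 + 2768 = 27657289/9963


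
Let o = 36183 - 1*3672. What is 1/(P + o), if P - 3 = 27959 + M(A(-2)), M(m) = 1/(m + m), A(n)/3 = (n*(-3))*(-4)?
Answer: 144/8708111 ≈ 1.6536e-5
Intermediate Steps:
A(n) = 36*n (A(n) = 3*((n*(-3))*(-4)) = 3*(-3*n*(-4)) = 3*(12*n) = 36*n)
M(m) = 1/(2*m)
o = 32511 (o = 36183 - 3672 = 32511)
P = 4026527/144 (P = 3 + (27959 + 1/(2*((36*(-2))))) = 3 + (27959 + (½)/(-72)) = 3 + (27959 + (½)*(-1/72)) = 3 + (27959 - 1/144) = 3 + 4026095/144 = 4026527/144 ≈ 27962.)
1/(P + o) = 1/(4026527/144 + 32511) = 1/(8708111/144) = 144/8708111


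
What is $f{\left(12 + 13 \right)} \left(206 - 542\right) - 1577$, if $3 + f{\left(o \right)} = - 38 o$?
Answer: $318631$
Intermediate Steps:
$f{\left(o \right)} = -3 - 38 o$
$f{\left(12 + 13 \right)} \left(206 - 542\right) - 1577 = \left(-3 - 38 \left(12 + 13\right)\right) \left(206 - 542\right) - 1577 = \left(-3 - 950\right) \left(-336\right) - 1577 = \left(-953\right) \left(-336\right) - 1577 = 320208 - 1577 = 318631$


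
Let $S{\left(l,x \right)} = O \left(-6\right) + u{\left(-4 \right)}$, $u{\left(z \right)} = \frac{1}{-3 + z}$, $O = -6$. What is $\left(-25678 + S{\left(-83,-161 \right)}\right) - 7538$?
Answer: $- \frac{232261}{7} \approx -33180.0$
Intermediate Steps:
$S{\left(l,x \right)} = \frac{251}{7}$ ($S{\left(l,x \right)} = \left(-6\right) \left(-6\right) + \frac{1}{-3 - 4} = 36 + \frac{1}{-7} = 36 - \frac{1}{7} = \frac{251}{7}$)
$\left(-25678 + S{\left(-83,-161 \right)}\right) - 7538 = \left(-25678 + \frac{251}{7}\right) - 7538 = - \frac{179495}{7} - 7538 = - \frac{232261}{7}$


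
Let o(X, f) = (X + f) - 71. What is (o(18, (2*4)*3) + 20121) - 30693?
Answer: -10601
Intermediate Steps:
o(X, f) = -71 + X + f
(o(18, (2*4)*3) + 20121) - 30693 = ((-71 + 18 + (2*4)*3) + 20121) - 30693 = ((-71 + 18 + 8*3) + 20121) - 30693 = ((-71 + 18 + 24) + 20121) - 30693 = (-29 + 20121) - 30693 = 20092 - 30693 = -10601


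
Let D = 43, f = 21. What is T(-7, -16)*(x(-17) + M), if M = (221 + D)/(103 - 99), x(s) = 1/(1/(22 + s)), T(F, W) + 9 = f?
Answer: 852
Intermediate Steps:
T(F, W) = 12 (T(F, W) = -9 + 21 = 12)
x(s) = 22 + s
M = 66 (M = (221 + 43)/(103 - 99) = 264/4 = 264*(¼) = 66)
T(-7, -16)*(x(-17) + M) = 12*((22 - 17) + 66) = 12*(5 + 66) = 12*71 = 852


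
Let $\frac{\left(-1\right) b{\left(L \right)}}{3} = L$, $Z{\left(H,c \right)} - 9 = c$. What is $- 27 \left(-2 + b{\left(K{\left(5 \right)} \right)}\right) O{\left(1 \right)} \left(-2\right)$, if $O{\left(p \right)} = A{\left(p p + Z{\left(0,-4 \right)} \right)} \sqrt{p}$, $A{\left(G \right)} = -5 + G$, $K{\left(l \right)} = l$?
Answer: $-918$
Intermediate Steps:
$Z{\left(H,c \right)} = 9 + c$
$b{\left(L \right)} = - 3 L$
$O{\left(p \right)} = p^{\frac{5}{2}}$ ($O{\left(p \right)} = \left(-5 + \left(p p + \left(9 - 4\right)\right)\right) \sqrt{p} = \left(-5 + \left(p^{2} + 5\right)\right) \sqrt{p} = \left(-5 + \left(5 + p^{2}\right)\right) \sqrt{p} = p^{2} \sqrt{p} = p^{\frac{5}{2}}$)
$- 27 \left(-2 + b{\left(K{\left(5 \right)} \right)}\right) O{\left(1 \right)} \left(-2\right) = - 27 \left(-2 - 15\right) 1^{\frac{5}{2}} \left(-2\right) = - 27 \left(-2 - 15\right) 1 \left(-2\right) = - 27 \left(\left(-17\right) 1\right) \left(-2\right) = \left(-27\right) \left(-17\right) \left(-2\right) = 459 \left(-2\right) = -918$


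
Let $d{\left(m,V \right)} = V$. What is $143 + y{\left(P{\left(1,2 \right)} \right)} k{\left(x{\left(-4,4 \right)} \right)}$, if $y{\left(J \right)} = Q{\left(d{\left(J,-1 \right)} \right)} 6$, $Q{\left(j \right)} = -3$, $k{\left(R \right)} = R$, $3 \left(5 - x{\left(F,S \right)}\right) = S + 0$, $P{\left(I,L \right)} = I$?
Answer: $77$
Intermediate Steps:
$x{\left(F,S \right)} = 5 - \frac{S}{3}$ ($x{\left(F,S \right)} = 5 - \frac{S + 0}{3} = 5 - \frac{S}{3}$)
$y{\left(J \right)} = -18$ ($y{\left(J \right)} = \left(-3\right) 6 = -18$)
$143 + y{\left(P{\left(1,2 \right)} \right)} k{\left(x{\left(-4,4 \right)} \right)} = 143 - 18 \left(5 - \frac{4}{3}\right) = 143 - 66 = 77$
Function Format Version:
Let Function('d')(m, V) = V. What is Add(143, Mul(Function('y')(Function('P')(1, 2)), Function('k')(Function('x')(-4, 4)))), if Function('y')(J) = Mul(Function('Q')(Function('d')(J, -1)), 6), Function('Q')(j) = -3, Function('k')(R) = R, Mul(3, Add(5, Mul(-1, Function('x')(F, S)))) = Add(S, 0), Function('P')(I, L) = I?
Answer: 77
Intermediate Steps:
Function('x')(F, S) = Add(5, Mul(Rational(-1, 3), S)) (Function('x')(F, S) = Add(5, Mul(Rational(-1, 3), Add(S, 0))) = Add(5, Mul(Rational(-1, 3), S)))
Function('y')(J) = -18 (Function('y')(J) = Mul(-3, 6) = -18)
Add(143, Mul(Function('y')(Function('P')(1, 2)), Function('k')(Function('x')(-4, 4)))) = Add(143, Mul(-18, Add(5, Mul(Rational(-1, 3), 4)))) = Add(143, Mul(-18, Add(5, Rational(-4, 3)))) = Add(143, Mul(-18, Rational(11, 3))) = Add(143, -66) = 77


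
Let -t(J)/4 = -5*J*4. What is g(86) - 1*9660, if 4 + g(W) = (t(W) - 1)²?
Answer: 47310977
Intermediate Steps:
t(J) = 80*J (t(J) = -4*(-5*J)*4 = -(-80)*J = 80*J)
g(W) = -4 + (-1 + 80*W)² (g(W) = -4 + (80*W - 1)² = -4 + (-1 + 80*W)²)
g(86) - 1*9660 = (-4 + (-1 + 80*86)²) - 1*9660 = (-4 + (-1 + 6880)²) - 9660 = (-4 + 6879²) - 9660 = (-4 + 47320641) - 9660 = 47320637 - 9660 = 47310977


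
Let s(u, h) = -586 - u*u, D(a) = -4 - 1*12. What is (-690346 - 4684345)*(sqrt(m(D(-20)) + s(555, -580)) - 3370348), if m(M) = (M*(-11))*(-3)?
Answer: 18114579062468 - 5374691*I*sqrt(309139) ≈ 1.8115e+13 - 2.9883e+9*I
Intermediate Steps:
D(a) = -16 (D(a) = -4 - 12 = -16)
m(M) = 33*M (m(M) = -11*M*(-3) = 33*M)
s(u, h) = -586 - u**2
(-690346 - 4684345)*(sqrt(m(D(-20)) + s(555, -580)) - 3370348) = (-690346 - 4684345)*(sqrt(33*(-16) + (-586 - 1*555**2)) - 3370348) = -5374691*(sqrt(-528 + (-586 - 1*308025)) - 3370348) = -5374691*(sqrt(-528 + (-586 - 308025)) - 3370348) = -5374691*(sqrt(-528 - 308611) - 3370348) = -5374691*(sqrt(-309139) - 3370348) = -5374691*(I*sqrt(309139) - 3370348) = -5374691*(-3370348 + I*sqrt(309139)) = 18114579062468 - 5374691*I*sqrt(309139)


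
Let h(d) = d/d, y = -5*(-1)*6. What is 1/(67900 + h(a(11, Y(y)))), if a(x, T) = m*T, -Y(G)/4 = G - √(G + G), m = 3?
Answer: 1/67901 ≈ 1.4727e-5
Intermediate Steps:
y = 30 (y = 5*6 = 30)
Y(G) = -4*G + 4*√2*√G (Y(G) = -4*(G - √(G + G)) = -4*(G - √(2*G)) = -4*(G - √2*√G) = -4*G + 4*√2*√G)
a(x, T) = 3*T
h(d) = 1
1/(67900 + h(a(11, Y(y)))) = 1/(67900 + 1) = 1/67901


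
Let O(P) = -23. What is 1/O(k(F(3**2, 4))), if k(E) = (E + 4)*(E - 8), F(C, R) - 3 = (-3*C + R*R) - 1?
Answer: -1/23 ≈ -0.043478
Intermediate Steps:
F(C, R) = 2 + R**2 - 3*C (F(C, R) = 3 + ((-3*C + R*R) - 1) = 3 + ((-3*C + R**2) - 1) = 3 + ((R**2 - 3*C) - 1) = 3 + (-1 + R**2 - 3*C) = 2 + R**2 - 3*C)
k(E) = (-8 + E)*(4 + E) (k(E) = (4 + E)*(-8 + E) = (-8 + E)*(4 + E))
1/O(k(F(3**2, 4))) = 1/(-23) = -1/23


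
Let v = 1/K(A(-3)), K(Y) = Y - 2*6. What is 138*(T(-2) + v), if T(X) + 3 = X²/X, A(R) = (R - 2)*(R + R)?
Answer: -2047/3 ≈ -682.33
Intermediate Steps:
A(R) = 2*R*(-2 + R) (A(R) = (-2 + R)*(2*R) = 2*R*(-2 + R))
K(Y) = -12 + Y (K(Y) = Y - 12 = -12 + Y)
v = 1/18 (v = 1/(-12 + 2*(-3)*(-2 - 3)) = 1/(-12 + 2*(-3)*(-5)) = 1/(-12 + 30) = 1/18 ≈ 0.055556)
T(X) = -3 + X (T(X) = -3 + X²/X = -3 + X)
138*(T(-2) + v) = 138*((-3 - 2) + 1/18) = 138*(-5 + 1/18) = 138*(-89/18) = -2047/3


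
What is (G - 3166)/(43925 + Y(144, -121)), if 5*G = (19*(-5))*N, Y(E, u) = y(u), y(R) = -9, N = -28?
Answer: -1317/21958 ≈ -0.059978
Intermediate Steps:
Y(E, u) = -9
G = 532 (G = ((19*(-5))*(-28))/5 = (-95*(-28))/5 = (⅕)*2660 = 532)
(G - 3166)/(43925 + Y(144, -121)) = (532 - 3166)/(43925 - 9) = -2634/43916 = -2634*1/43916 = -1317/21958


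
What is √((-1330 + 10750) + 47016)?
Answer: 2*√14109 ≈ 237.56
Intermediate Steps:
√((-1330 + 10750) + 47016) = √(9420 + 47016) = √56436 = 2*√14109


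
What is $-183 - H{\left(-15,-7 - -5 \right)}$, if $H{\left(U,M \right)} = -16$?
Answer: $-167$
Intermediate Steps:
$-183 - H{\left(-15,-7 - -5 \right)} = -183 - -16 = -183 + 16 = -167$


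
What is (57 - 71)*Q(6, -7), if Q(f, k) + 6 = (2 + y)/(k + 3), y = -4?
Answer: 77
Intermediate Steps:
Q(f, k) = -6 - 2/(3 + k) (Q(f, k) = -6 + (2 - 4)/(k + 3) = -6 - 2/(3 + k))
(57 - 71)*Q(6, -7) = (57 - 71)*(2*(-10 - 3*(-7))/(3 - 7)) = -28*(-10 + 21)/(-4) = -28*(-1)*11/4 = -14*(-11/2) = 77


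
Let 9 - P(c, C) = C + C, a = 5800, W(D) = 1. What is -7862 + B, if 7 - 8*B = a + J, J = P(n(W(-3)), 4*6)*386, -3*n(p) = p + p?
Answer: -53635/8 ≈ -6704.4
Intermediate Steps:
n(p) = -2*p/3 (n(p) = -(p + p)/3 = -2*p/3)
P(c, C) = 9 - 2*C (P(c, C) = 9 - (C + C) = 9 - 2*C)
J = -15054 (J = (9 - 8*6)*386 = (9 - 2*24)*386 = (9 - 48)*386 = -39*386 = -15054)
B = 9261/8 (B = 7/8 - (5800 - 15054)/8 = 7/8 - 1/8*(-9254) = 7/8 + 4627/4 = 9261/8 ≈ 1157.6)
-7862 + B = -7862 + 9261/8 = -53635/8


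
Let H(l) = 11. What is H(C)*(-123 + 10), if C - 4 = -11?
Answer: -1243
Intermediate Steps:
C = -7 (C = 4 - 11 = -7)
H(C)*(-123 + 10) = 11*(-123 + 10) = 11*(-113) = -1243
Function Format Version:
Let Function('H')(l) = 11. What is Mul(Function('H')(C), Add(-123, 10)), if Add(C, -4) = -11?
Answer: -1243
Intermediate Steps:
C = -7 (C = Add(4, -11) = -7)
Mul(Function('H')(C), Add(-123, 10)) = Mul(11, Add(-123, 10)) = Mul(11, -113) = -1243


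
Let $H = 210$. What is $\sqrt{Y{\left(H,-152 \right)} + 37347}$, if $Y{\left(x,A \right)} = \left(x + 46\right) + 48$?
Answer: $\sqrt{37651} \approx 194.04$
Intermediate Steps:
$Y{\left(x,A \right)} = 94 + x$ ($Y{\left(x,A \right)} = \left(46 + x\right) + 48 = 94 + x$)
$\sqrt{Y{\left(H,-152 \right)} + 37347} = \sqrt{\left(94 + 210\right) + 37347} = \sqrt{304 + 37347} = \sqrt{37651}$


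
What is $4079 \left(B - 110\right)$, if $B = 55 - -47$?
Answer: $-32632$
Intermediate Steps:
$B = 102$ ($B = 55 + 47 = 102$)
$4079 \left(B - 110\right) = 4079 \left(102 - 110\right) = 4079 \left(-8\right) = -32632$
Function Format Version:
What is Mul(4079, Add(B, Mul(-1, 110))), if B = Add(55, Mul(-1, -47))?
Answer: -32632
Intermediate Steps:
B = 102 (B = Add(55, 47) = 102)
Mul(4079, Add(B, Mul(-1, 110))) = Mul(4079, Add(102, Mul(-1, 110))) = Mul(4079, Add(102, -110)) = Mul(4079, -8) = -32632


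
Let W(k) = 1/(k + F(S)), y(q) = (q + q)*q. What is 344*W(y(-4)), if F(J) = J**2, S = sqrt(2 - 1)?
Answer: 344/33 ≈ 10.424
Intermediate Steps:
y(q) = 2*q**2 (y(q) = (2*q)*q = 2*q**2)
S = 1 (S = sqrt(1) = 1)
W(k) = 1/(1 + k) (W(k) = 1/(k + 1**2) = 1/(k + 1) = 1/(1 + k))
344*W(y(-4)) = 344/(1 + 2*(-4)**2) = 344/(1 + 2*16) = 344/(1 + 32) = 344/33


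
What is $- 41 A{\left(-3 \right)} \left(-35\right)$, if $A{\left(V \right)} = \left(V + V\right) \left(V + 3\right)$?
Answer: $0$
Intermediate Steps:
$A{\left(V \right)} = 2 V \left(3 + V\right)$
$- 41 A{\left(-3 \right)} \left(-35\right) = - 41 \cdot 2 \left(-3\right) \left(3 - 3\right) \left(-35\right) = - 41 \cdot 2 \left(-3\right) 0 \left(-35\right) = \left(-41\right) 0 \left(-35\right) = 0 \left(-35\right) = 0$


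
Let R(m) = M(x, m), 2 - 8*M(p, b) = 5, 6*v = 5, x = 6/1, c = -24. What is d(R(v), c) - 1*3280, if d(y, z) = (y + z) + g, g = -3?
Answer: -26459/8 ≈ -3307.4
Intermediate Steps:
x = 6 (x = 6*1 = 6)
v = 5/6 (v = (1/6)*5 = 5/6 ≈ 0.83333)
M(p, b) = -3/8 (M(p, b) = 1/4 - 1/8*5 = 1/4 - 5/8 = -3/8)
R(m) = -3/8
d(y, z) = -3 + y + z (d(y, z) = (y + z) - 3 = -3 + y + z)
d(R(v), c) - 1*3280 = (-3 - 3/8 - 24) - 1*3280 = -219/8 - 3280 = -26459/8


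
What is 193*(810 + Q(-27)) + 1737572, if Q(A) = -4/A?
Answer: 51136126/27 ≈ 1.8939e+6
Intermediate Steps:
193*(810 + Q(-27)) + 1737572 = 193*(810 - 4/(-27)) + 1737572 = 193*(810 - 4*(-1/27)) + 1737572 = 193*(810 + 4/27) + 1737572 = 193*(21874/27) + 1737572 = 4221682/27 + 1737572 = 51136126/27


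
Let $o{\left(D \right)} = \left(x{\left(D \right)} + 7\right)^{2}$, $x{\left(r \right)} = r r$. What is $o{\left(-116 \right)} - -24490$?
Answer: $181276859$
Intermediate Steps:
$x{\left(r \right)} = r^{2}$
$o{\left(D \right)} = \left(7 + D^{2}\right)^{2}$ ($o{\left(D \right)} = \left(D^{2} + 7\right)^{2} = \left(7 + D^{2}\right)^{2}$)
$o{\left(-116 \right)} - -24490 = \left(7 + \left(-116\right)^{2}\right)^{2} - -24490 = \left(7 + 13456\right)^{2} + 24490 = 13463^{2} + 24490 = 181252369 + 24490 = 181276859$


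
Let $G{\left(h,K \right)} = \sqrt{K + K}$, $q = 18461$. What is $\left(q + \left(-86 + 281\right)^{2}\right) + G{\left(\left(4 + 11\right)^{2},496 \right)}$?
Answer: $56486 + 4 \sqrt{62} \approx 56518.0$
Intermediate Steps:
$G{\left(h,K \right)} = \sqrt{2} \sqrt{K}$ ($G{\left(h,K \right)} = \sqrt{2 K} = \sqrt{2} \sqrt{K}$)
$\left(q + \left(-86 + 281\right)^{2}\right) + G{\left(\left(4 + 11\right)^{2},496 \right)} = \left(18461 + \left(-86 + 281\right)^{2}\right) + \sqrt{2} \sqrt{496} = \left(18461 + 195^{2}\right) + \sqrt{2} \cdot 4 \sqrt{31} = \left(18461 + 38025\right) + 4 \sqrt{62} = 56486 + 4 \sqrt{62}$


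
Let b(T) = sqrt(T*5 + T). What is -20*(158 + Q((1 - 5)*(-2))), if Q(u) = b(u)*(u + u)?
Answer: -3160 - 1280*sqrt(3) ≈ -5377.0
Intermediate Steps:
b(T) = sqrt(6)*sqrt(T) (b(T) = sqrt(5*T + T) = sqrt(6*T) = sqrt(6)*sqrt(T))
Q(u) = 2*sqrt(6)*u**(3/2) (Q(u) = (sqrt(6)*sqrt(u))*(u + u) = (sqrt(6)*sqrt(u))*(2*u) = 2*sqrt(6)*u**(3/2))
-20*(158 + Q((1 - 5)*(-2))) = -20*(158 + 2*sqrt(6)*((1 - 5)*(-2))**(3/2)) = -20*(158 + 2*sqrt(6)*(-4*(-2))**(3/2)) = -20*(158 + 2*sqrt(6)*8**(3/2)) = -20*(158 + 2*sqrt(6)*(16*sqrt(2))) = -20*(158 + 64*sqrt(3)) = -3160 - 1280*sqrt(3)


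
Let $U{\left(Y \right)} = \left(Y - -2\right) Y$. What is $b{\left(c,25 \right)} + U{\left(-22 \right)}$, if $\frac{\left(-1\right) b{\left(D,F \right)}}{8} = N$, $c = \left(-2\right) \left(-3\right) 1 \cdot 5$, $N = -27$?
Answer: $656$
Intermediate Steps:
$U{\left(Y \right)} = Y \left(2 + Y\right)$ ($U{\left(Y \right)} = \left(Y + 2\right) Y = \left(2 + Y\right) Y = Y \left(2 + Y\right)$)
$c = 30$ ($c = 6 \cdot 5 = 30$)
$b{\left(D,F \right)} = 216$ ($b{\left(D,F \right)} = \left(-8\right) \left(-27\right) = 216$)
$b{\left(c,25 \right)} + U{\left(-22 \right)} = 216 - 22 \left(2 - 22\right) = 216 - -440 = 216 + 440 = 656$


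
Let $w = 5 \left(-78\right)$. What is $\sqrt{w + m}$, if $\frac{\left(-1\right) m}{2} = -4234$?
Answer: $\sqrt{8078} \approx 89.878$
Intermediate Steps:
$m = 8468$ ($m = \left(-2\right) \left(-4234\right) = 8468$)
$w = -390$
$\sqrt{w + m} = \sqrt{-390 + 8468} = \sqrt{8078}$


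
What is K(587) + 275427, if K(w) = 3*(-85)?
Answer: 275172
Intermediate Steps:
K(w) = -255
K(587) + 275427 = -255 + 275427 = 275172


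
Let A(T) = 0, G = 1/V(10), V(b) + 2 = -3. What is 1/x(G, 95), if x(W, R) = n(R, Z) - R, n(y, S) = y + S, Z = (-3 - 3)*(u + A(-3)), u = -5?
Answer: 1/30 ≈ 0.033333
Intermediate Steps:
V(b) = -5 (V(b) = -2 - 3 = -5)
G = -⅕ (G = 1/(-5) = -⅕ ≈ -0.20000)
Z = 30 (Z = (-3 - 3)*(-5 + 0) = -6*(-5) = 30)
n(y, S) = S + y
x(W, R) = 30 (x(W, R) = (30 + R) - R = 30)
1/x(G, 95) = 1/30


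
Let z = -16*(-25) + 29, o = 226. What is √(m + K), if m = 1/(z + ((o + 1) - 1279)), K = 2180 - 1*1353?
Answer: 2*√80245515/623 ≈ 28.758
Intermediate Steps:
z = 429 (z = 400 + 29 = 429)
K = 827 (K = 2180 - 1353 = 827)
m = -1/623 (m = 1/(429 + ((226 + 1) - 1279)) = 1/(429 + (227 - 1279)) = 1/(429 - 1052) = 1/(-623) = -1/623 ≈ -0.0016051)
√(m + K) = √(-1/623 + 827) = √(515220/623) = 2*√80245515/623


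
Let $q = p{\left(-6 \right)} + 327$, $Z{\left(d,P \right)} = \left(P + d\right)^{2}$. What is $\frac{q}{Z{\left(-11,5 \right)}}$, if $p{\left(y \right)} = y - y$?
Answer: $\frac{109}{12} \approx 9.0833$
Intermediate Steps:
$p{\left(y \right)} = 0$
$q = 327$ ($q = 0 + 327 = 327$)
$\frac{q}{Z{\left(-11,5 \right)}} = \frac{327}{\left(5 - 11\right)^{2}} = \frac{327}{\left(-6\right)^{2}} = \frac{327}{36} = 327 \cdot \frac{1}{36} = \frac{109}{12}$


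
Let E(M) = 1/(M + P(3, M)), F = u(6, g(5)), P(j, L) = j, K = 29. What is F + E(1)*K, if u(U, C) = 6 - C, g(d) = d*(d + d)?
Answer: -147/4 ≈ -36.750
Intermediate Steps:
g(d) = 2*d² (g(d) = d*(2*d) = 2*d²)
F = -44 (F = 6 - 2*5² = 6 - 2*25 = 6 - 1*50 = 6 - 50 = -44)
E(M) = 1/(3 + M) (E(M) = 1/(M + 3) = 1/(3 + M))
F + E(1)*K = -44 + 29/(3 + 1) = -44 + 29/4 = -147/4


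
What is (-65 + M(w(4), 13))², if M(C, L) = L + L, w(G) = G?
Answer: 1521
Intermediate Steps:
M(C, L) = 2*L
(-65 + M(w(4), 13))² = (-65 + 2*13)² = (-65 + 26)² = (-39)² = 1521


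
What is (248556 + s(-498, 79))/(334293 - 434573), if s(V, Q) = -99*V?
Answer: -148929/50140 ≈ -2.9703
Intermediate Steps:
(248556 + s(-498, 79))/(334293 - 434573) = (248556 - 99*(-498))/(334293 - 434573) = (248556 + 49302)/(-100280) = 297858*(-1/100280) = -148929/50140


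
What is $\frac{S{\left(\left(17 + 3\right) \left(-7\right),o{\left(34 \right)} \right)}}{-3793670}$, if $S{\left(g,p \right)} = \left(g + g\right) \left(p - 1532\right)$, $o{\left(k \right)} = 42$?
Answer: $- \frac{41720}{379367} \approx -0.10997$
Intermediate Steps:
$S{\left(g,p \right)} = 2 g \left(-1532 + p\right)$
$\frac{S{\left(\left(17 + 3\right) \left(-7\right),o{\left(34 \right)} \right)}}{-3793670} = \frac{2 \left(17 + 3\right) \left(-7\right) \left(-1532 + 42\right)}{-3793670} = 2 \cdot 20 \left(-7\right) \left(-1490\right) \left(- \frac{1}{3793670}\right) = 2 \left(-140\right) \left(-1490\right) \left(- \frac{1}{3793670}\right) = 417200 \left(- \frac{1}{3793670}\right) = - \frac{41720}{379367}$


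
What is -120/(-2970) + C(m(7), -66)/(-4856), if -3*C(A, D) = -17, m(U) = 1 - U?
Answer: 18863/480744 ≈ 0.039237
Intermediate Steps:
C(A, D) = 17/3 (C(A, D) = -1/3*(-17) = 17/3)
-120/(-2970) + C(m(7), -66)/(-4856) = -120/(-2970) + (17/3)/(-4856) = -120*(-1/2970) + (17/3)*(-1/4856) = 4/99 - 17/14568 = 18863/480744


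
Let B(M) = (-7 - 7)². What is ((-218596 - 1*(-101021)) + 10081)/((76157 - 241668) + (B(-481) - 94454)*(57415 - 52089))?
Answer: 107494/502183619 ≈ 0.00021405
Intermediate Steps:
B(M) = 196 (B(M) = (-14)² = 196)
((-218596 - 1*(-101021)) + 10081)/((76157 - 241668) + (B(-481) - 94454)*(57415 - 52089)) = ((-218596 - 1*(-101021)) + 10081)/((76157 - 241668) + (196 - 94454)*(57415 - 52089)) = ((-218596 + 101021) + 10081)/(-165511 - 94258*5326) = (-117575 + 10081)/(-165511 - 502018108) = -107494/(-502183619) = -107494*(-1/502183619) = 107494/502183619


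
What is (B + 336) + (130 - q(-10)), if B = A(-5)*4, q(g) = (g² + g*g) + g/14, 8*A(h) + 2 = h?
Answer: 3685/14 ≈ 263.21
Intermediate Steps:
A(h) = -¼ + h/8
q(g) = 2*g² + g/14 (q(g) = (g² + g²) + g*(1/14) = 2*g² + g/14)
B = -7/2 (B = (-¼ + (⅛)*(-5))*4 = (-¼ - 5/8)*4 = -7/8*4 = -7/2 ≈ -3.5000)
(B + 336) + (130 - q(-10)) = (-7/2 + 336) + (130 - (-10)*(1 + 28*(-10))/14) = 665/2 + (130 - (-10)*(1 - 280)/14) = 665/2 + (130 - (-10)*(-279)/14) = 665/2 + (130 - 1*1395/7) = 665/2 + (130 - 1395/7) = 665/2 - 485/7 = 3685/14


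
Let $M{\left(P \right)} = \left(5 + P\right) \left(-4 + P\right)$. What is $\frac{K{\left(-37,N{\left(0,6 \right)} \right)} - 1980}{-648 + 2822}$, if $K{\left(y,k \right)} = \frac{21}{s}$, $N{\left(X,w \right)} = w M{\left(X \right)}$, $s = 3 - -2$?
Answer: $- \frac{9879}{10870} \approx -0.90883$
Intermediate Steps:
$M{\left(P \right)} = \left(-4 + P\right) \left(5 + P\right)$
$s = 5$ ($s = 3 + 2 = 5$)
$N{\left(X,w \right)} = w \left(-20 + X + X^{2}\right)$
$K{\left(y,k \right)} = \frac{21}{5}$
$\frac{K{\left(-37,N{\left(0,6 \right)} \right)} - 1980}{-648 + 2822} = \frac{\frac{21}{5} - 1980}{-648 + 2822} = - \frac{9879}{5 \cdot 2174} = \left(- \frac{9879}{5}\right) \frac{1}{2174} = - \frac{9879}{10870}$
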